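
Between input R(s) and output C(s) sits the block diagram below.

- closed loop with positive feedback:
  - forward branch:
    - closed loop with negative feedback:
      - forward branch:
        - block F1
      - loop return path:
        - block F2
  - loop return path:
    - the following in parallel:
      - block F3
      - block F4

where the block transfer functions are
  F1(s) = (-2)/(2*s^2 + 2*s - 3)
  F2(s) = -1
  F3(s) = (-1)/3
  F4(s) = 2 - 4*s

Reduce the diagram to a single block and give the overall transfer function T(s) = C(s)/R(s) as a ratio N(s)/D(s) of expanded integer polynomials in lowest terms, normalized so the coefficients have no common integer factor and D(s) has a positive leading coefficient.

1. close the feedback loop around F1, F2; result (-2)/(2*s^2 + 2*s - 1)
2. combine F3, F4 in parallel; result 5/3 - 4*s
3. reduce the feedback loop with forward [F1/(1+F1*F2)] and return (F3+F4), giving the overall T(s)

Final answer: (-6)/(6*s^2 - 18*s + 7)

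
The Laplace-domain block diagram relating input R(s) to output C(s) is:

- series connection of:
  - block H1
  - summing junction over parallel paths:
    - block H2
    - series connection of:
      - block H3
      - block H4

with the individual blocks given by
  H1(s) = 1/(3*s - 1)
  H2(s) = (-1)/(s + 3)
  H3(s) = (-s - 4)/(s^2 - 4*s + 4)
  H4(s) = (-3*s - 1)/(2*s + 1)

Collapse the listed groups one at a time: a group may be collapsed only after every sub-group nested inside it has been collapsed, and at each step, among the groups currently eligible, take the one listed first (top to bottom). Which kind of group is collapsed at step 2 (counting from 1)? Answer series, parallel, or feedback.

Reducing step by step:

Step 1: series reduction of H3, H4
Step 2: combine H2, (H3*H4) in parallel
Step 3: cascade H1, (H2+(H3*H4))
Step 2 collapses a parallel group.

Answer: parallel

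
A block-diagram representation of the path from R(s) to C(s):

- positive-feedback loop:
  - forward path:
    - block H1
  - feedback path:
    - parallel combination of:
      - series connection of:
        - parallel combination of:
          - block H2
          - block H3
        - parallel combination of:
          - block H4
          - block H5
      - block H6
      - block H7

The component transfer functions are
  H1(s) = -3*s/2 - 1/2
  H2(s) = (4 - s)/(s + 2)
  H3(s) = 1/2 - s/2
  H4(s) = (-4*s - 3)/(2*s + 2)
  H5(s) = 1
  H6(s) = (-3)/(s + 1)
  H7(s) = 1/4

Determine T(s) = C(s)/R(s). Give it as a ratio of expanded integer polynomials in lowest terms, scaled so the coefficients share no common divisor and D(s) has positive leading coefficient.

1. add H2, H3 (parallel) gives (-s^2 - 3*s + 10)/(2*s + 4)
2. combine H4, H5 in parallel gives (-2*s - 1)/(2*s + 2)
3. multiply (H2+H3), (H4+H5) (series) gives (2*s^3 + 7*s^2 - 17*s - 10)/(4*s^2 + 12*s + 8)
4. combine ((H2+H3)*(H4+H5)), H6, H7 in parallel gives (s^2 + 3*s - 16)/(2*s + 4)
5. reduce the feedback loop with forward H1 and return (((H2+H3)*(H4+H5))+H6+H7) - this is the overall T(s), already in the required normalized form

Answer: (-6*s^2 - 14*s - 4)/(3*s^3 + 10*s^2 - 41*s - 8)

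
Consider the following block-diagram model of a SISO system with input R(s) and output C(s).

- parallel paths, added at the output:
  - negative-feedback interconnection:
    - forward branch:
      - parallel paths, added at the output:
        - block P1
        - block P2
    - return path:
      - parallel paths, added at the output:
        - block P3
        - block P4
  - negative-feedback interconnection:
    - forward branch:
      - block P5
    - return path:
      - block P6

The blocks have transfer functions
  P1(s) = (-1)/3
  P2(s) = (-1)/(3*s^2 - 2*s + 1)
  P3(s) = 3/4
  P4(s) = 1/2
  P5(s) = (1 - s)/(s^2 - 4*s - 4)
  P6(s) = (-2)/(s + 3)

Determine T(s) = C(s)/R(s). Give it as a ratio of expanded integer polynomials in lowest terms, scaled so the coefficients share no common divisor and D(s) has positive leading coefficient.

First reduce the diagram to T(s).

(1) parallel reduction of P1, P2 = (-3*s^2 + 2*s - 4)/(9*s^2 - 6*s + 3)
(2) parallel reduction of P3, P4 = 5/4
(3) apply the feedback formula to (P1+P2), (P3+P4) = (-12*s^2 + 8*s - 16)/(21*s^2 - 14*s - 8)
(4) collapse the loop (P5 forward, P6 return) = (-s^2 - 2*s + 3)/(s^3 - s^2 - 14*s - 14)
(5) combine [(P1+P2)/(1+(P1+P2)*(P3+P4))], [P5/(1+P5*P6)] in parallel - this is the overall T(s), already in the required normalized form

Answer: (-12*s^5 - s^4 + 116*s^3 + 171*s^2 + 86*s + 200)/(21*s^5 - 35*s^4 - 288*s^3 - 90*s^2 + 308*s + 112)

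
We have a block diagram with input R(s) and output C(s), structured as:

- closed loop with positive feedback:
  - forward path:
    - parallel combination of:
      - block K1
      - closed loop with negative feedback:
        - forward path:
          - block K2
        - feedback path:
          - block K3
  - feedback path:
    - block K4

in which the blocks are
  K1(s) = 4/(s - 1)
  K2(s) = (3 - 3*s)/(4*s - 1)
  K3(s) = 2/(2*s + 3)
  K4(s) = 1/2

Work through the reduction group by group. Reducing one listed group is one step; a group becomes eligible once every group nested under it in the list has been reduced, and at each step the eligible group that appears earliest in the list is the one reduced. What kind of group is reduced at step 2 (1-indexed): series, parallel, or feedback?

(1) apply the feedback formula to K2, K3
(2) sum the parallel branches K1, [K2/(1+K2*K3)]
(3) close the feedback loop around (K1+[K2/(1+K2*K3)]), K4
Step 2: parallel.

Therefore the answer is parallel.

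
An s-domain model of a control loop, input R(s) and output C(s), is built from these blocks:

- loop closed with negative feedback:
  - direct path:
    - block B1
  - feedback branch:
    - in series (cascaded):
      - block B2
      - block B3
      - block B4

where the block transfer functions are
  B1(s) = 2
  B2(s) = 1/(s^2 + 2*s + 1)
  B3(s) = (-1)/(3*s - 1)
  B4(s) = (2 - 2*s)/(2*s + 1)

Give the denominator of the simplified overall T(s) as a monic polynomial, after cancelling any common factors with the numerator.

First reduce the diagram to T(s).

Step 1 - series reduction of B2, B3, B4; result (2*s - 2)/(6*s^4 + 13*s^3 + 7*s^2 - s - 1)
Step 2 - close the feedback loop around B1, (B2*B3*B4); result (12*s^4 + 26*s^3 + 14*s^2 - 2*s - 2)/(6*s^4 + 13*s^3 + 7*s^2 + 3*s - 5)
The result of step 2 is T(s) in lowest terms. Its denominator has leading coefficient 6; dividing the denominator through by 6 makes it monic.

Answer: s^4 + 13*s^3/6 + 7*s^2/6 + s/2 - 5/6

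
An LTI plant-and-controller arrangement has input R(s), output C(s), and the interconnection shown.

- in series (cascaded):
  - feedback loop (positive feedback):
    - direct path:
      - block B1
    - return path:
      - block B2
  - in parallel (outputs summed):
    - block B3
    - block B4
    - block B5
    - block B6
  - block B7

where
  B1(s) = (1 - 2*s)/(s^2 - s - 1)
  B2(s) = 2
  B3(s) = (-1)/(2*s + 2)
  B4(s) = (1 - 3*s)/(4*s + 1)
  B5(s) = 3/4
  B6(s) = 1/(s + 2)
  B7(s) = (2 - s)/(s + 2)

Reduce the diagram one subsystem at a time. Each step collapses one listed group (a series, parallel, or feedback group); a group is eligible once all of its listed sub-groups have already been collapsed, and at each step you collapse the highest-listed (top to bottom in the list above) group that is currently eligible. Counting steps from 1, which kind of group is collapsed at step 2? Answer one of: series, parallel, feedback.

The answer is parallel.

Reasoning:
[1] feedback reduction of B1, B2
[2] add B3, B4, B5, B6 (parallel)
[3] multiply [B1/(1-B1*B2)], (B3+B4+B5+B6), B7 (series)
Step 2 collapses a parallel group.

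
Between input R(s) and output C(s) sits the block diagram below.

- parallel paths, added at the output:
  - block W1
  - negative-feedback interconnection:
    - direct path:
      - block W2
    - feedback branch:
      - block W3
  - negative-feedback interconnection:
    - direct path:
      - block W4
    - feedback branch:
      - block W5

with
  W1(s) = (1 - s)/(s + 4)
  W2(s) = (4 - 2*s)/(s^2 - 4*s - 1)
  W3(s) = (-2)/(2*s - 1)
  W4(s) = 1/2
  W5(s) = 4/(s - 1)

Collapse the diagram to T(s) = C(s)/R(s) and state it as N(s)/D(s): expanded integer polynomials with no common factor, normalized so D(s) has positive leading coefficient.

Answer: (-2*s^5 + 7*s^4 - 57*s^3 + 103*s^2 + 7*s - 18)/(4*s^5 + 2*s^4 - 62*s^3 - 26*s^2 - 22*s - 56)

Working:
Step 1 - collapse the loop (W2 forward, W3 return) = (-4*s^2 + 10*s - 4)/(2*s^3 - 9*s^2 + 6*s - 7)
Step 2 - close the feedback loop around W4, W5 = (s - 1)/(2*s + 2)
Step 3 - sum the parallel branches W1, [W2/(1+W2*W3)], [W4/(1+W4*W5)], which is the overall transfer function T(s) = C(s)/R(s) in lowest terms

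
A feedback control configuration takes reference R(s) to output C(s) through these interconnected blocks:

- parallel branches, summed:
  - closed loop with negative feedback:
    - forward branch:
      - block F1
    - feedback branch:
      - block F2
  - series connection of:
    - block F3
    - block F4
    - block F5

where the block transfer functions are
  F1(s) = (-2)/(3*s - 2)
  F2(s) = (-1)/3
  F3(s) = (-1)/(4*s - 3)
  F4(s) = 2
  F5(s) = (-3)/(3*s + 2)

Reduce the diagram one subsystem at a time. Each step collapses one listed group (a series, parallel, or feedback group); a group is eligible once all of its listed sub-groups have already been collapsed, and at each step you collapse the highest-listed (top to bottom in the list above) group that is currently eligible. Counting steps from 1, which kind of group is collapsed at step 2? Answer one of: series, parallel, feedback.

The answer is series.

Reasoning:
[1] close the feedback loop around F1, F2
[2] reduce the series chain F3, F4, F5
[3] combine [F1/(1+F1*F2)], (F3*F4*F5) in parallel
So the answer for step 2 is series.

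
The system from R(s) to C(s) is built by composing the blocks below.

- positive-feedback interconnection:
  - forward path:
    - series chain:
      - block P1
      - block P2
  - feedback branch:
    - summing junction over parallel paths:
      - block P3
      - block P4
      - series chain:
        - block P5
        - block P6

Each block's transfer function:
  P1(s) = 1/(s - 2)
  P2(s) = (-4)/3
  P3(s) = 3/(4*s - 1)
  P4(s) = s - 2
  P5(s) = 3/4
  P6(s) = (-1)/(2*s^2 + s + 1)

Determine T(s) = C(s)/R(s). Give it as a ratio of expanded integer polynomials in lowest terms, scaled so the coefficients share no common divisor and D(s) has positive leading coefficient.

[1] multiply P1, P2 (series): (-4)/(3*s - 6)
[2] series reduction of P5, P6: (-3)/(8*s^2 + 4*s + 4)
[3] add P3, P4, (P5*P6) (parallel): (32*s^4 - 56*s^3 + 20*s^2 - 28*s + 23)/(32*s^3 + 8*s^2 + 12*s - 4)
[4] reduce the feedback loop with forward (P1*P2) and return (P3+P4+(P5*P6)); the result is T(s) itself (integer coefficients, no common factor, positive leading denominator coefficient)

Final answer: (-32*s^3 - 8*s^2 - 12*s + 4)/(56*s^4 - 98*s^3 + 17*s^2 - 49*s + 29)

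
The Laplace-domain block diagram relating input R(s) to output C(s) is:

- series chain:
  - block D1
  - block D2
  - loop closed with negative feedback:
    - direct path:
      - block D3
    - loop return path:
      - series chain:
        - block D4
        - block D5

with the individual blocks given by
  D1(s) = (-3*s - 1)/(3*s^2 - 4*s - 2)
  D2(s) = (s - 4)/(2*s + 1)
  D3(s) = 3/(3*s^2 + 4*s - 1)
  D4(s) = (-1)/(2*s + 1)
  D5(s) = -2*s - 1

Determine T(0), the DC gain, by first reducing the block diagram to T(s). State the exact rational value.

First reduce the diagram to T(s).

(1) cascade D4, D5 gives 1
(2) close the feedback loop around D3, (D4*D5) gives 3/(3*s^2 + 4*s + 2)
(3) series reduction of D1, D2, [D3/(1+D3*(D4*D5))] gives (-9*s^2 + 33*s + 12)/(18*s^5 + 9*s^4 - 32*s^3 - 48*s^2 - 24*s - 4)
Evaluating the step-3 result (the overall T(s)) at s = 0 gives T(0) = 12/(-4) = -3.

Answer: -3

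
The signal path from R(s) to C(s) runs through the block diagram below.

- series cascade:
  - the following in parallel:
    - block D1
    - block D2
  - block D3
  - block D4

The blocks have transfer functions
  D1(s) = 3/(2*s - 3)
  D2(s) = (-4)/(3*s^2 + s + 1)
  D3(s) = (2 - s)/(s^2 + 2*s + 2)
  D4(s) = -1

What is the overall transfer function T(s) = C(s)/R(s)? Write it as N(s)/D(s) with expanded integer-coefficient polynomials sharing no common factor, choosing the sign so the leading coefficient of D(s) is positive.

Step 1. add D1, D2 (parallel); result (9*s^2 - 5*s + 15)/(6*s^3 - 7*s^2 - s - 3)
Step 2. reduce the series chain (D1+D2), D3, D4: this yields T(s), and no further normalization is needed

Final answer: (9*s^3 - 23*s^2 + 25*s - 30)/(6*s^5 + 5*s^4 - 3*s^3 - 19*s^2 - 8*s - 6)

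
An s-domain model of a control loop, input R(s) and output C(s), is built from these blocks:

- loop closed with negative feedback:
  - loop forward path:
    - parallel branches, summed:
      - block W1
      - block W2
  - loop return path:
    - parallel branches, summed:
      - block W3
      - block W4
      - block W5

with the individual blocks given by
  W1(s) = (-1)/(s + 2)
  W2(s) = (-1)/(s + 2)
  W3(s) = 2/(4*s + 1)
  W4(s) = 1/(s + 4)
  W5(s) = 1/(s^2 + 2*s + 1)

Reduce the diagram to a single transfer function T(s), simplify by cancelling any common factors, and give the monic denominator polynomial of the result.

The answer is s^5 + 33*s^4/4 + 20*s^3 + 59*s^2/4 - 7*s - 9/2.

Reasoning:
Step 1. add W1, W2 (parallel) = (-2)/(s + 2)
Step 2. reduce the parallel group W3, W4, W5 = (6*s^3 + 25*s^2 + 41*s + 13)/(4*s^4 + 25*s^3 + 42*s^2 + 25*s + 4)
Step 3. apply the feedback formula to (W1+W2), (W3+W4+W5) = (-8*s^4 - 50*s^3 - 84*s^2 - 50*s - 8)/(4*s^5 + 33*s^4 + 80*s^3 + 59*s^2 - 28*s - 18)
T(s) is the step-3 result (common factors already cancelled). Leading coefficient of the denominator: 4. Divide through by 4 for the monic polynomial.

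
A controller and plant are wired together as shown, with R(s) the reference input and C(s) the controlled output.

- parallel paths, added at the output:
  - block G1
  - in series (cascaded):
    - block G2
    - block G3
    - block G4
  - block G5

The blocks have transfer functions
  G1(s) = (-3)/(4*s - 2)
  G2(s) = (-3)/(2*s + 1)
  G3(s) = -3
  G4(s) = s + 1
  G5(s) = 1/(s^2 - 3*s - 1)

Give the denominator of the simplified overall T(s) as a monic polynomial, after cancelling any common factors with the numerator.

Step 1 - combine G2, G3, G4 in series: (9*s + 9)/(2*s + 1)
Step 2 - parallel reduction of G1, (G2*G3*G4), G5: (36*s^4 - 96*s^3 - 85*s^2 + 51*s + 19)/(8*s^4 - 24*s^3 - 10*s^2 + 6*s + 2)
No further cancellation is possible in the step-2 result, so that is T(s). Its denominator becomes monic after dividing by the leading coefficient 8.

Answer: s^4 - 3*s^3 - 5*s^2/4 + 3*s/4 + 1/4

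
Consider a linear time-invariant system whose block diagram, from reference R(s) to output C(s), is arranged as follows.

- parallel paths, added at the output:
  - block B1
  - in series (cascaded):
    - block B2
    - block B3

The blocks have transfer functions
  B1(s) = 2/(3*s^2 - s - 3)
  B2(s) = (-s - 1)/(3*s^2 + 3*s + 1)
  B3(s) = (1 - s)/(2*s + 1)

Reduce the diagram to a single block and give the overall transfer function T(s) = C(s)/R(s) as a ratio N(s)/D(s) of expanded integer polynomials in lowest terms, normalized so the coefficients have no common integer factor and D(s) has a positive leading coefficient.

Reducing step by step:

Step 1: reduce the series chain B2, B3 gives (s^2 - 1)/(6*s^3 + 9*s^2 + 5*s + 1)
Step 2: sum the parallel branches B1, (B2*B3): this yields T(s), and no further normalization is needed

Answer: (3*s^4 + 11*s^3 + 12*s^2 + 11*s + 5)/(18*s^5 + 21*s^4 - 12*s^3 - 29*s^2 - 16*s - 3)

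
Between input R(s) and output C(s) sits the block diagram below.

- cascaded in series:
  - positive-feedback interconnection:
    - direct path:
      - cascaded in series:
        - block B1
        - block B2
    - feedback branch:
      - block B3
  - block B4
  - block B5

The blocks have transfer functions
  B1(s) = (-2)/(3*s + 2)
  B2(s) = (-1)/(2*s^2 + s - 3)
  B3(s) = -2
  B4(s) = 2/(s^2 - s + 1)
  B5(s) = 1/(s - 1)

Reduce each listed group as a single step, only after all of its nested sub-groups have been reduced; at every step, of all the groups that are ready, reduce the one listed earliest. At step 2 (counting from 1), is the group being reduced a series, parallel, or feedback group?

Reducing step by step:

Step 1 - reduce the series chain B1, B2
Step 2 - reduce the feedback loop with forward (B1*B2) and return B3
Step 3 - reduce the series chain [(B1*B2)/(1-(B1*B2)*B3)], B4, B5
At step 2 the group reduced is feedback.

Answer: feedback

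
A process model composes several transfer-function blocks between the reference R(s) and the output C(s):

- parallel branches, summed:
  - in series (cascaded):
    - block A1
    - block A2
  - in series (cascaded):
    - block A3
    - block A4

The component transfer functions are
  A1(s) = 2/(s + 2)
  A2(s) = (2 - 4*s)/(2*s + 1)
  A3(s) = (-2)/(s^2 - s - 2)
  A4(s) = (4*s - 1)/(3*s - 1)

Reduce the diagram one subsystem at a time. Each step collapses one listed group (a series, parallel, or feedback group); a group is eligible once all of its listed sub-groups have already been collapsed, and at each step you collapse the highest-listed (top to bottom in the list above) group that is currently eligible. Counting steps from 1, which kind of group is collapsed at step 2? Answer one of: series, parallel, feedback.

1. cascade A1, A2
2. combine A3, A4 in series
3. add (A1*A2), (A3*A4) (parallel)
Step 2: series.

Final answer: series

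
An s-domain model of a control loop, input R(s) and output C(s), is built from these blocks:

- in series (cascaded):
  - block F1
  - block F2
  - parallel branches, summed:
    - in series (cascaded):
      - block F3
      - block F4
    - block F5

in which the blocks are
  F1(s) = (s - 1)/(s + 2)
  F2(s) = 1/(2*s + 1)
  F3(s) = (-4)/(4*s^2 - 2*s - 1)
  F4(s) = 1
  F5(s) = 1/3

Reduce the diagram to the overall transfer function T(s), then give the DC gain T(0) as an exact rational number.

Step 1. series reduction of F3, F4 gives (-4)/(4*s^2 - 2*s - 1)
Step 2. sum the parallel branches (F3*F4), F5 gives (4*s^2 - 2*s - 13)/(12*s^2 - 6*s - 3)
Step 3. reduce the series chain F1, F2, ((F3*F4)+F5) gives (4*s^3 - 6*s^2 - 11*s + 13)/(24*s^4 + 48*s^3 - 12*s^2 - 27*s - 6)
DC gain: substitute s = 0 into T(s) from step 3: T(0) = 13/(-6) = -13/6.

Answer: -13/6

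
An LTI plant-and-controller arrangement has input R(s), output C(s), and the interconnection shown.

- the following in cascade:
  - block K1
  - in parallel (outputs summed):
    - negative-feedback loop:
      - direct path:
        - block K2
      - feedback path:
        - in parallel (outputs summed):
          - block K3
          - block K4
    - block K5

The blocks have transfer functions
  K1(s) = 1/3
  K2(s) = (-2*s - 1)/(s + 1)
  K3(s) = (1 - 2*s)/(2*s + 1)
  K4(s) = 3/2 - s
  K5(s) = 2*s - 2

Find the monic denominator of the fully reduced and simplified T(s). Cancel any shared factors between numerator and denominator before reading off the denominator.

1. sum the parallel branches K3, K4: (5 - 4*s^2)/(4*s + 2)
2. apply the feedback formula to K2, (K3+K4): (-4*s - 2)/(4*s^2 + 2*s - 3)
3. combine [K2/(1+K2*(K3+K4))], K5 in parallel: (8*s^3 - 4*s^2 - 14*s + 4)/(4*s^2 + 2*s - 3)
4. reduce the series chain K1, ([K2/(1+K2*(K3+K4))]+K5): (8*s^3 - 4*s^2 - 14*s + 4)/(12*s^2 + 6*s - 9)
No further cancellation is possible in the step-4 result, so that is T(s). Its denominator becomes monic after dividing by the leading coefficient 12.

Answer: s^2 + s/2 - 3/4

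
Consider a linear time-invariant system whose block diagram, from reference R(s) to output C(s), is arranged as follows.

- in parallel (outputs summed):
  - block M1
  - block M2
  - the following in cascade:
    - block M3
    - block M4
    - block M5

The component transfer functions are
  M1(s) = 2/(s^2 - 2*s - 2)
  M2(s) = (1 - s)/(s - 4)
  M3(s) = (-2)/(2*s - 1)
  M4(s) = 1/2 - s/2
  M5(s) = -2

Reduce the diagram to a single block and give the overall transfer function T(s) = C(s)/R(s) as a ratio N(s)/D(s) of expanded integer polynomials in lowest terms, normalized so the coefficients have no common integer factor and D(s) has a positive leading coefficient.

Answer: (-4*s^4 + 21*s^3 - 23*s^2 - 26*s + 26)/(2*s^4 - 13*s^3 + 18*s^2 + 10*s - 8)

Working:
Step 1. combine M3, M4, M5 in series gives (2 - 2*s)/(2*s - 1)
Step 2. reduce the parallel group M1, M2, (M3*M4*M5): this yields T(s), and no further normalization is needed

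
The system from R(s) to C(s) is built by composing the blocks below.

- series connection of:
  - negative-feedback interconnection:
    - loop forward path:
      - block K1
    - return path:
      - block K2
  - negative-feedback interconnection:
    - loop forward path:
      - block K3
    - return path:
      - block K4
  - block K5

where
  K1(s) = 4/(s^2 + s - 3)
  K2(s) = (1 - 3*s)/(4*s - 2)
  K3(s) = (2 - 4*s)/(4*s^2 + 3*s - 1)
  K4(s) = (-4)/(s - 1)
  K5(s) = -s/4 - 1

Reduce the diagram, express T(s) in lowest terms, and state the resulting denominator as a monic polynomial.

Reducing step by step:

(1) collapse the loop (K1 forward, K2 return): (8*s - 4)/(2*s^3 + s^2 - 13*s + 5)
(2) feedback reduction of K3, K4: (-4*s^2 + 6*s - 2)/(4*s^3 - s^2 + 12*s - 7)
(3) reduce the series chain [K1/(1+K1*K2)], [K3/(1+K3*K4)], K5: (8*s^4 + 16*s^3 - 54*s^2 + 38*s - 8)/(8*s^6 + 2*s^5 - 29*s^4 + 31*s^3 - 168*s^2 + 151*s - 35)
The result of step 3 is T(s) in lowest terms. Its denominator has leading coefficient 8; dividing the denominator through by 8 makes it monic.

Answer: s^6 + s^5/4 - 29*s^4/8 + 31*s^3/8 - 21*s^2 + 151*s/8 - 35/8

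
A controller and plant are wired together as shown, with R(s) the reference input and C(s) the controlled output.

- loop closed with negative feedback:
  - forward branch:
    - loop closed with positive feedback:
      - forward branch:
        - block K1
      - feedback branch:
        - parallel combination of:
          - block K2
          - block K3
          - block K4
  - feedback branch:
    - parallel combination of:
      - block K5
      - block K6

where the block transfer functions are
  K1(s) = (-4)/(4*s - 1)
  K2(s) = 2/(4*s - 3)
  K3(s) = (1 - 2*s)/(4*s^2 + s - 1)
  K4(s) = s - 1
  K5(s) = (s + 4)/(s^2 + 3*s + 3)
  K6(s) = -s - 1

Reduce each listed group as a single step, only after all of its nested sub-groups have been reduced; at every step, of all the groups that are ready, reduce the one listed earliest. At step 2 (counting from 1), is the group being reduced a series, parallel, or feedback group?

Reducing step by step:

[1] reduce the parallel group K2, K3, K4
[2] collapse the loop (K1 forward, (K2+K3+K4) return)
[3] add K5, K6 (parallel)
[4] apply the feedback formula to [K1/(1-K1*(K2+K3+K4))], (K5+K6)
Step 2 collapses a feedback group.

Answer: feedback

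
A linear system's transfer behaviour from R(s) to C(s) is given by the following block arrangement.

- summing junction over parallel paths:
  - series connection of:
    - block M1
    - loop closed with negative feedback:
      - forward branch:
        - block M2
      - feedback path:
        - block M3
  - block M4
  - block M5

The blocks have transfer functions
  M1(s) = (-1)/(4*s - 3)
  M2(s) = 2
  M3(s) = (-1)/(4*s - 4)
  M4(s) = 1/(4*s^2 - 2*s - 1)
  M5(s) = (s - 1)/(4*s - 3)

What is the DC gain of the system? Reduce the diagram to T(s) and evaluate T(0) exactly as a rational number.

Step 1 - feedback reduction of M2, M3 = (4*s - 4)/(2*s - 3)
Step 2 - series reduction of M1, [M2/(1+M2*M3)] = (4 - 4*s)/(8*s^2 - 18*s + 9)
Step 3 - combine (M1*[M2/(1+M2*M3)]), M4, M5 in parallel = (8*s^4 - 40*s^3 + 52*s^2 - 23*s + 2)/(32*s^4 - 88*s^3 + 64*s^2 - 9)
The step-3 result is T(s). Setting s = 0: T(0) = 2/(-9) = -2/9.

Answer: -2/9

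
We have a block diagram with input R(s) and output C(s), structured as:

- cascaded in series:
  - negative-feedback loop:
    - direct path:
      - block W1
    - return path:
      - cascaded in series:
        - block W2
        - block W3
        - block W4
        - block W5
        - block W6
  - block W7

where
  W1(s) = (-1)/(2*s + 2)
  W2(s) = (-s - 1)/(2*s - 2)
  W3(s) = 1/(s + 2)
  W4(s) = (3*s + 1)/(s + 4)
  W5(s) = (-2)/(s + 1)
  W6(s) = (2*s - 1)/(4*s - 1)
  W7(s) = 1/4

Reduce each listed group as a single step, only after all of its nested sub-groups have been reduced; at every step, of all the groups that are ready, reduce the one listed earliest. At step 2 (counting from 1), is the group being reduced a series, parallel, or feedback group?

The answer is feedback.

Reasoning:
[1] combine W2, W3, W4, W5, W6 in series
[2] feedback reduction of W1, (W2*W3*W4*W5*W6)
[3] cascade [W1/(1+W1*(W2*W3*W4*W5*W6))], W7
Step 2 collapses a feedback group.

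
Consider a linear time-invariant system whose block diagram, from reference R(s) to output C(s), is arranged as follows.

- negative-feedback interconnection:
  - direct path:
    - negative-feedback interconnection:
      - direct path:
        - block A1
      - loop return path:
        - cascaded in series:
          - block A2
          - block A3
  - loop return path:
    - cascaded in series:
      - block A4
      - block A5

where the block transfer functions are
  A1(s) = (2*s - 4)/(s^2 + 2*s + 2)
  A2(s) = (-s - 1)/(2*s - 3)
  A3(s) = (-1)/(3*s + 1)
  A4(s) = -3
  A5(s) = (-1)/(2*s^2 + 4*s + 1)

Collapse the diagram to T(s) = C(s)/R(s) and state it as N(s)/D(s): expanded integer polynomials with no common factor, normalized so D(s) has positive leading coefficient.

Step 1 - multiply A2, A3 (series), giving (s + 1)/(6*s^2 - 7*s - 3)
Step 2 - reduce the feedback loop with forward A1 and return (A2*A3), giving (12*s^3 - 38*s^2 + 22*s + 12)/(6*s^4 + 5*s^3 - 3*s^2 - 22*s - 10)
Step 3 - reduce the series chain A4, A5, giving 3/(2*s^2 + 4*s + 1)
Step 4 - reduce the feedback loop with forward [A1/(1+A1*(A2*A3))] and return (A4*A5): this yields T(s), and no further normalization is needed

Final answer: (24*s^5 - 28*s^4 - 96*s^3 + 74*s^2 + 70*s + 12)/(12*s^6 + 34*s^5 + 20*s^4 - 15*s^3 - 225*s^2 + 4*s + 26)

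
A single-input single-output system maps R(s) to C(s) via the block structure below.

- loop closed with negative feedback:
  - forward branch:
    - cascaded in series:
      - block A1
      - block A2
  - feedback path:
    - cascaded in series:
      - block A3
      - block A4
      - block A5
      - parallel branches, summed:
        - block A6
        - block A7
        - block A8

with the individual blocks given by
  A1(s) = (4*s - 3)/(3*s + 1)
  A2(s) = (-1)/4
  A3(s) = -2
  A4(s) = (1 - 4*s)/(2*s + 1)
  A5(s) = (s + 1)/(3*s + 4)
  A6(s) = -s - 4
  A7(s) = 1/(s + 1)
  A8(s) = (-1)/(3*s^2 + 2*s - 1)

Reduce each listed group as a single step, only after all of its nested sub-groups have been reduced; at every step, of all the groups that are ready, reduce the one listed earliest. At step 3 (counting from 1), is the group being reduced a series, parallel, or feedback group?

The answer is series.

Reasoning:
(1) reduce the series chain A1, A2
(2) combine A6, A7, A8 in parallel
(3) combine A3, A4, A5, (A6+A7+A8) in series
(4) reduce the feedback loop with forward (A1*A2) and return (A3*A4*A5*(A6+A7+A8))
The group at step 3 is a series group.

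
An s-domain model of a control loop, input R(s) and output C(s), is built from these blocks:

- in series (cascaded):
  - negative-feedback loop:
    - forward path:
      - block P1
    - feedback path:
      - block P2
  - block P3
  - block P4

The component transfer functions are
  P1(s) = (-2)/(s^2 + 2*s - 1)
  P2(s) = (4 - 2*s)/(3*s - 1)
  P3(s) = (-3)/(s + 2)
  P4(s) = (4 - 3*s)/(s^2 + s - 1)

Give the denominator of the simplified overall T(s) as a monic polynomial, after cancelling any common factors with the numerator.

Answer: s^6 + 14*s^5/3 + 17*s^4/3 - 11*s^3/3 - 32*s^2/3 - 5*s/3 + 14/3

Working:
Step 1. feedback reduction of P1, P2 -> (2 - 6*s)/(3*s^3 + 5*s^2 - s - 7)
Step 2. reduce the series chain [P1/(1+P1*P2)], P3, P4 -> (-54*s^2 + 90*s - 24)/(3*s^6 + 14*s^5 + 17*s^4 - 11*s^3 - 32*s^2 - 5*s + 14)
T(s) is the step-2 result (common factors already cancelled). Leading coefficient of the denominator: 3. Divide through by 3 for the monic polynomial.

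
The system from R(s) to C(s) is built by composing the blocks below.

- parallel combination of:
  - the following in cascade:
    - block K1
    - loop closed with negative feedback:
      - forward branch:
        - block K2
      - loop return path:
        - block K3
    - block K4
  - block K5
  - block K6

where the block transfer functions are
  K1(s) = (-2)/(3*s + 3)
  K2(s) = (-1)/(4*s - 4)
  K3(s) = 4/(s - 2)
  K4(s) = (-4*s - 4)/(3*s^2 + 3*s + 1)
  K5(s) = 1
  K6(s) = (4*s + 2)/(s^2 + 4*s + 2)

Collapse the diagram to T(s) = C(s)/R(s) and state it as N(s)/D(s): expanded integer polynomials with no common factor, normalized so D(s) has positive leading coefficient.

Reducing step by step:

Step 1: close the feedback loop around K2, K3 = (2 - s)/(4*s^2 - 12*s + 4)
Step 2: reduce the series chain K1, [K2/(1+K2*K3)], K4 = (4 - 2*s)/(9*s^4 - 18*s^3 - 15*s^2 + 3)
Step 3: combine (K1*[K2/(1+K2*K3)]*K4), K5, K6 in parallel, giving the overall T(s)

Answer: (9*s^6 + 54*s^5 - 123*s^4 - 194*s^3 - 61*s^2 + 36*s + 20)/(9*s^6 + 18*s^5 - 69*s^4 - 96*s^3 - 27*s^2 + 12*s + 6)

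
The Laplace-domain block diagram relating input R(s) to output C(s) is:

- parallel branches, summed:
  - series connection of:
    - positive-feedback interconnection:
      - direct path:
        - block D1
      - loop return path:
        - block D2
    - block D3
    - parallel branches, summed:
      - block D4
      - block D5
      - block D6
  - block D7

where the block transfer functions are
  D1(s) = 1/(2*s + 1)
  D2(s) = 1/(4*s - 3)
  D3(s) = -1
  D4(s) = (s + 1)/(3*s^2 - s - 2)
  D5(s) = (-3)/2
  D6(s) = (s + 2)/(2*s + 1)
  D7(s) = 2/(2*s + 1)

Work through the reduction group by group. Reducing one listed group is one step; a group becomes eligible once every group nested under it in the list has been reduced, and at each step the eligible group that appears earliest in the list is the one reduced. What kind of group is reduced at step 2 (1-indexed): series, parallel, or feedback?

The answer is parallel.

Reasoning:
(1) collapse the loop (D1 forward, D2 return)
(2) add D4, D5, D6 (parallel)
(3) multiply [D1/(1-D1*D2)], D3, (D4+D5+D6) (series)
(4) parallel reduction of ([D1/(1-D1*D2)]*D3*(D4+D5+D6)), D7
So the answer for step 2 is parallel.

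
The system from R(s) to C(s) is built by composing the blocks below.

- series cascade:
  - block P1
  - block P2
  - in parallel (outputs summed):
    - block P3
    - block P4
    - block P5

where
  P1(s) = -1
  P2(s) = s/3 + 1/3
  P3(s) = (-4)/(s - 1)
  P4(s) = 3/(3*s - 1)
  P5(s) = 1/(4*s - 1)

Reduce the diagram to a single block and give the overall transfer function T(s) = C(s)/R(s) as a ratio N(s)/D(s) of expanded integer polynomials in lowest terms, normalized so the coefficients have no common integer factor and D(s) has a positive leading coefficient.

The answer is (11*s^3 + 8*s^2 - 3*s)/(12*s^3 - 19*s^2 + 8*s - 1).

Reasoning:
Step 1. parallel reduction of P3, P4, P5 = (-33*s^2 + 9*s)/(12*s^3 - 19*s^2 + 8*s - 1)
Step 2. reduce the series chain P1, P2, (P3+P4+P5), which is the overall transfer function T(s) = C(s)/R(s) in lowest terms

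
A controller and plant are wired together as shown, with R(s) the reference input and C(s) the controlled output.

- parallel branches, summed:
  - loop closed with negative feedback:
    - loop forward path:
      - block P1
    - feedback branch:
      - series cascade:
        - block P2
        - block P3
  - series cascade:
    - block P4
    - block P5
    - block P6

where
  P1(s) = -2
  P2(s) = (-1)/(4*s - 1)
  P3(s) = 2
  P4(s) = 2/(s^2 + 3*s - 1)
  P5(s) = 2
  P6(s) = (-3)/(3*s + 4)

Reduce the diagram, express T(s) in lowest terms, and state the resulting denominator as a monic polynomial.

Answer: s^4 + 61*s^3/12 + 25*s^2/4 + 11*s/12 - 1

Working:
Step 1: cascade P2, P3; result (-2)/(4*s - 1)
Step 2: feedback reduction of P1, (P2*P3); result (2 - 8*s)/(4*s + 3)
Step 3: series reduction of P4, P5, P6; result (-12)/(3*s^3 + 13*s^2 + 9*s - 4)
Step 4: reduce the parallel group [P1/(1+P1*(P2*P3))], (P4*P5*P6); result (-24*s^4 - 98*s^3 - 46*s^2 + 2*s - 44)/(12*s^4 + 61*s^3 + 75*s^2 + 11*s - 12)
Step 4 gives the fully reduced T(s), with no common factor left to cancel. The denominator's leading coefficient is 12, so divide each of its coefficients by 12 to get the monic form.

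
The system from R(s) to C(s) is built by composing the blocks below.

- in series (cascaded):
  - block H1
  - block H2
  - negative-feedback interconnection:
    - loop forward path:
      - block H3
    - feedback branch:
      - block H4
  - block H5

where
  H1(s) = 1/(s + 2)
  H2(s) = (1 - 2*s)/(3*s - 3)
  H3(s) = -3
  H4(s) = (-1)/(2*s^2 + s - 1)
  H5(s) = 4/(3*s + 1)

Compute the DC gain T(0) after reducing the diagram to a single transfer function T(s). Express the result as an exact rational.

First reduce the diagram to T(s).

Step 1: feedback reduction of H3, H4: (-6*s^2 - 3*s + 3)/(2*s^2 + s + 2)
Step 2: combine H1, H2, [H3/(1+H3*H4)], H5 in series: (16*s^3 - 12*s + 4)/(6*s^5 + 11*s^4 - s^2 - 12*s - 4)
The step-2 result is T(s). Setting s = 0: T(0) = 4/(-4) = -1.

Answer: -1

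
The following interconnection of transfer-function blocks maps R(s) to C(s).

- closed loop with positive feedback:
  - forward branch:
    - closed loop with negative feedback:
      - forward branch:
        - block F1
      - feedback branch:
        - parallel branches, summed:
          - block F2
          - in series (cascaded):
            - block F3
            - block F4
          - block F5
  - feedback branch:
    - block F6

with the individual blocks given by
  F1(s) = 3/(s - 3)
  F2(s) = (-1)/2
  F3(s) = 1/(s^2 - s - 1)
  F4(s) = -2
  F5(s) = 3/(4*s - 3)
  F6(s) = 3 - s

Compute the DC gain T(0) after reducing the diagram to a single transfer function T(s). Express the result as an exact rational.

Step 1 - combine F3, F4 in series = (-2)/(s^2 - s - 1)
Step 2 - add F2, (F3*F4), F5 (parallel) = (-4*s^3 + 13*s^2 - 21*s + 3)/(8*s^3 - 14*s^2 - 2*s + 6)
Step 3 - collapse the loop (F1 forward, (F2+(F3*F4)+F5) return) = (24*s^3 - 42*s^2 - 6*s + 18)/(8*s^4 - 50*s^3 + 79*s^2 - 51*s - 9)
Step 4 - close the feedback loop around [F1/(1+F1*(F2+(F3*F4)+F5))], F6 = (24*s^3 - 42*s^2 - 6*s + 18)/(32*s^4 - 164*s^3 + 199*s^2 - 15*s - 63)
That last expression is T(s); at s = 0 only the constant terms survive, so T(0) = 18/(-63) = -2/7.

Answer: -2/7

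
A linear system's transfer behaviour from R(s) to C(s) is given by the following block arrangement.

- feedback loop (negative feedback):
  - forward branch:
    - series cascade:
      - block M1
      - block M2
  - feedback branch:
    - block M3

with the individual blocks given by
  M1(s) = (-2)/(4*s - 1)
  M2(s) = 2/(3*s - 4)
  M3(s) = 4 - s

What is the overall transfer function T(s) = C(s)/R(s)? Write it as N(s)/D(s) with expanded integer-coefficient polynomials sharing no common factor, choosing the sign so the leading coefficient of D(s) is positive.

Step 1. combine M1, M2 in series gives (-4)/(12*s^2 - 19*s + 4)
Step 2. reduce the feedback loop with forward (M1*M2) and return M3, which is the overall transfer function T(s) = C(s)/R(s) in lowest terms

Therefore the answer is (-4)/(12*s^2 - 15*s - 12).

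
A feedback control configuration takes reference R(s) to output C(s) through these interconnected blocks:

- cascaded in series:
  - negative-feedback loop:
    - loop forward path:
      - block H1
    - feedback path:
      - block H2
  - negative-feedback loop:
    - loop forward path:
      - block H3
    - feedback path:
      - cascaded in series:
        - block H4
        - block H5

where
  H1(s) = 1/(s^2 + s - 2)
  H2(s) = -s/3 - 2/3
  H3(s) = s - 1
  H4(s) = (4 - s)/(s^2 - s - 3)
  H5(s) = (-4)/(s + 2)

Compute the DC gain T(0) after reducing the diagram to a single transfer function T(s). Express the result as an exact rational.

Step 1 - feedback reduction of H1, H2 -> 3/(3*s^2 + 2*s - 8)
Step 2 - cascade H4, H5 -> (4*s - 16)/(s^3 + s^2 - 5*s - 6)
Step 3 - reduce the feedback loop with forward H3 and return (H4*H5) -> (s^4 - 6*s^2 - s + 6)/(s^3 + 5*s^2 - 25*s + 10)
Step 4 - series reduction of [H1/(1+H1*H2)], [H3/(1+H3*(H4*H5))] -> (3*s^3 - 6*s^2 - 6*s + 9)/(3*s^4 + 11*s^3 - 95*s^2 + 130*s - 40)
Evaluating the step-4 result (the overall T(s)) at s = 0 gives T(0) = 9/(-40) = -9/40.

Answer: -9/40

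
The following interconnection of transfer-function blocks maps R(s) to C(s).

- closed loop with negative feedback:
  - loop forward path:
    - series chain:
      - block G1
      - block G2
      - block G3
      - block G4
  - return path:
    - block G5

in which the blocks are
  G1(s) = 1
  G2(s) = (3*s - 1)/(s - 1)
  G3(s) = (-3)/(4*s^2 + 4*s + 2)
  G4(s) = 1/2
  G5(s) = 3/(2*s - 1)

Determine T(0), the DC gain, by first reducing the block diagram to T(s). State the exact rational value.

(1) cascade G1, G2, G3, G4: (3 - 9*s)/(8*s^3 - 4*s - 4)
(2) reduce the feedback loop with forward (G1*G2*G3*G4) and return G5: (-18*s^2 + 15*s - 3)/(16*s^4 - 8*s^3 - 8*s^2 - 31*s + 13)
DC gain: substitute s = 0 into T(s) from step 2: T(0) = -3/13.

Final answer: -3/13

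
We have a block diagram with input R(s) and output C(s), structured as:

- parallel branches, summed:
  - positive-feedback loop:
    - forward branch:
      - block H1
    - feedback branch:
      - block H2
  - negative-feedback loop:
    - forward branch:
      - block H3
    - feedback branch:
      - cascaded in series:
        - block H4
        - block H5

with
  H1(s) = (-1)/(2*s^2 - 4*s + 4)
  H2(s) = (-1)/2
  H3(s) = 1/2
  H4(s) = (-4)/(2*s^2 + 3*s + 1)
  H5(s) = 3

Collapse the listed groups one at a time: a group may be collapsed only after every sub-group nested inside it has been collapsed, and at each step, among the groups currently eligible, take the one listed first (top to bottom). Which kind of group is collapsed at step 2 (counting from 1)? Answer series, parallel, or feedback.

Answer: series

Working:
(1) feedback reduction of H1, H2
(2) series reduction of H4, H5
(3) collapse the loop (H3 forward, (H4*H5) return)
(4) add [H1/(1-H1*H2)], [H3/(1+H3*(H4*H5))] (parallel)
The group at step 2 is a series group.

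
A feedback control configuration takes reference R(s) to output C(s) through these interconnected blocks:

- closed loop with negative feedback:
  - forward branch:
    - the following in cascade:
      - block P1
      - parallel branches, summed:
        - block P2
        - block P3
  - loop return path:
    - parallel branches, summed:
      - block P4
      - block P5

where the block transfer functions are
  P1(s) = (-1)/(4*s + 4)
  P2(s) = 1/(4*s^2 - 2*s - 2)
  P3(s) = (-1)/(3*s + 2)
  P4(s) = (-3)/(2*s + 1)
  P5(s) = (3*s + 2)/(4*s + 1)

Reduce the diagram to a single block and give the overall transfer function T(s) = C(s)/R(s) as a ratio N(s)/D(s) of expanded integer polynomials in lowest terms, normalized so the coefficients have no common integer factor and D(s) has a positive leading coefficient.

First reduce the diagram to T(s).

Step 1 - reduce the parallel group P2, P3: (-4*s^2 + 5*s + 4)/(12*s^3 + 2*s^2 - 10*s - 4)
Step 2 - cascade P1, (P2+P3): (4*s^2 - 5*s - 4)/(48*s^4 + 56*s^3 - 32*s^2 - 56*s - 16)
Step 3 - parallel reduction of P4, P5: (6*s^2 - 5*s - 1)/(8*s^2 + 6*s + 1)
Step 4 - close the feedback loop around (P1*(P2+P3)), (P4+P5); the result is T(s) itself (integer coefficients, no common factor, positive leading denominator coefficient)

Answer: (32*s^4 - 16*s^3 - 58*s^2 - 29*s - 4)/(384*s^6 + 736*s^5 + 152*s^4 - 634*s^3 - 499*s^2 - 127*s - 12)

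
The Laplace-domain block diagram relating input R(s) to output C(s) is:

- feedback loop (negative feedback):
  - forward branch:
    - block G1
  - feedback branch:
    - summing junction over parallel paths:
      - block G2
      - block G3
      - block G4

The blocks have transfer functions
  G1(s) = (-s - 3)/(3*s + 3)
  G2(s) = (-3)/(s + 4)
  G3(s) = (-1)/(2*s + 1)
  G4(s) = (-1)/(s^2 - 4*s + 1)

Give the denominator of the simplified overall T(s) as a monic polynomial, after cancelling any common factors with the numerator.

[1] add G2, G3, G4 (parallel) -> (-7*s^3 + 19*s^2 + 12*s - 11)/(2*s^4 + s^3 - 30*s^2 - 7*s + 4)
[2] feedback reduction of G1, (G2+G3+G4) -> (-2*s^5 - 7*s^4 + 27*s^3 + 97*s^2 + 17*s - 12)/(6*s^5 + 16*s^4 - 85*s^3 - 180*s^2 - 34*s + 45)
T(s) is the step-2 result (common factors already cancelled). Leading coefficient of the denominator: 6. Divide through by 6 for the monic polynomial.

Hence the answer: s^5 + 8*s^4/3 - 85*s^3/6 - 30*s^2 - 17*s/3 + 15/2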